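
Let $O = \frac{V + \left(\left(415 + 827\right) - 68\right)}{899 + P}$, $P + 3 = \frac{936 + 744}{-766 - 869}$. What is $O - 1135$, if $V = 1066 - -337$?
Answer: $- \frac{110440627}{97552} \approx -1132.1$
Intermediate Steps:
$V = 1403$ ($V = 1066 + 337 = 1403$)
$P = - \frac{439}{109}$ ($P = -3 + \frac{936 + 744}{-766 - 869} = -3 + \frac{1680}{-1635} = -3 + 1680 \left(- \frac{1}{1635}\right) = -3 - \frac{112}{109} = - \frac{439}{109} \approx -4.0275$)
$O = \frac{280893}{97552}$ ($O = \frac{1403 + \left(\left(415 + 827\right) - 68\right)}{899 - \frac{439}{109}} = \frac{1403 + \left(1242 - 68\right)}{\frac{97552}{109}} = \left(1403 + 1174\right) \frac{109}{97552} = 2577 \cdot \frac{109}{97552} = \frac{280893}{97552} \approx 2.8794$)
$O - 1135 = \frac{280893}{97552} - 1135 = - \frac{110440627}{97552}$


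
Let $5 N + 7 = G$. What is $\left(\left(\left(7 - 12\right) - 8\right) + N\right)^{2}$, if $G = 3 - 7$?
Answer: $\frac{5776}{25} \approx 231.04$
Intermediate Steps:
$G = -4$
$N = - \frac{11}{5}$ ($N = - \frac{7}{5} + \frac{1}{5} \left(-4\right) = - \frac{7}{5} - \frac{4}{5} = - \frac{11}{5} \approx -2.2$)
$\left(\left(\left(7 - 12\right) - 8\right) + N\right)^{2} = \left(\left(\left(7 - 12\right) - 8\right) - \frac{11}{5}\right)^{2} = \left(\left(-5 - 8\right) - \frac{11}{5}\right)^{2} = \left(-13 - \frac{11}{5}\right)^{2} = \left(- \frac{76}{5}\right)^{2} = \frac{5776}{25}$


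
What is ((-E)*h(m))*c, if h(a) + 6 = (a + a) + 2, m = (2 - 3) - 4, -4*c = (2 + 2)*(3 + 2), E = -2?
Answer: 140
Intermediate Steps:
c = -5 (c = -(2 + 2)*(3 + 2)/4 = -5 ≈ -5.0000)
m = -5 (m = -1 - 4 = -5)
h(a) = -4 + 2*a (h(a) = -6 + ((a + a) + 2) = -6 + (2*a + 2) = -6 + (2 + 2*a) = -4 + 2*a)
((-E)*h(m))*c = ((-1*(-2))*(-4 + 2*(-5)))*(-5) = (2*(-4 - 10))*(-5) = (2*(-14))*(-5) = -28*(-5) = 140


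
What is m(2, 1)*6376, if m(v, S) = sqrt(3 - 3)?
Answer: 0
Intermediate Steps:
m(v, S) = 0 (m(v, S) = sqrt(0) = 0)
m(2, 1)*6376 = 0*6376 = 0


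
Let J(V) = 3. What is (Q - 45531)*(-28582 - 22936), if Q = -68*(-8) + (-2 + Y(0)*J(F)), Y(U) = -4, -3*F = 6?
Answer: 2318361518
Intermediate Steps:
F = -2 (F = -⅓*6 = -2)
Q = 530 (Q = -68*(-8) + (-2 - 4*3) = 544 + (-2 - 12) = 544 - 14 = 530)
(Q - 45531)*(-28582 - 22936) = (530 - 45531)*(-28582 - 22936) = -45001*(-51518) = 2318361518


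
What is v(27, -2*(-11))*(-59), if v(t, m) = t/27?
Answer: -59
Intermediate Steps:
v(t, m) = t/27 (v(t, m) = t*(1/27) = t/27)
v(27, -2*(-11))*(-59) = ((1/27)*27)*(-59) = 1*(-59) = -59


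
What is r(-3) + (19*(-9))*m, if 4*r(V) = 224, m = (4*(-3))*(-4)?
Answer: -8152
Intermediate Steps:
m = 48 (m = -12*(-4) = 48)
r(V) = 56 (r(V) = (1/4)*224 = 56)
r(-3) + (19*(-9))*m = 56 + (19*(-9))*48 = 56 - 171*48 = 56 - 8208 = -8152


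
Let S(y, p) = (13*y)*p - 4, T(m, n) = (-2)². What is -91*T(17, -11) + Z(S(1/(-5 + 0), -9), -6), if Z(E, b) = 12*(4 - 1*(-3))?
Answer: -280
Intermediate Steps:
T(m, n) = 4
S(y, p) = -4 + 13*p*y (S(y, p) = 13*p*y - 4 = -4 + 13*p*y)
Z(E, b) = 84 (Z(E, b) = 12*(4 + 3) = 12*7 = 84)
-91*T(17, -11) + Z(S(1/(-5 + 0), -9), -6) = -91*4 + 84 = -364 + 84 = -280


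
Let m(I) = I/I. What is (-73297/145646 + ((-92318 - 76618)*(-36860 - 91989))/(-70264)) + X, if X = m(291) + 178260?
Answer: -168256433146171/1279208818 ≈ -1.3153e+5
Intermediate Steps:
m(I) = 1
X = 178261 (X = 1 + 178260 = 178261)
(-73297/145646 + ((-92318 - 76618)*(-36860 - 91989))/(-70264)) + X = (-73297/145646 + ((-92318 - 76618)*(-36860 - 91989))/(-70264)) + 178261 = (-73297*1/145646 - 168936*(-128849)*(-1/70264)) + 178261 = (-73297/145646 + 21767234664*(-1/70264)) + 178261 = (-73297/145646 - 2720904333/8783) + 178261 = -396289476251669/1279208818 + 178261 = -168256433146171/1279208818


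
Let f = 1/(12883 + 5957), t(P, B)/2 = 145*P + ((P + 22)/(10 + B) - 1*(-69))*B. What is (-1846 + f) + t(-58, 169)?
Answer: 15472463219/3372360 ≈ 4588.0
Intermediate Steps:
t(P, B) = 290*P + 2*B*(69 + (22 + P)/(10 + B)) (t(P, B) = 2*(145*P + ((P + 22)/(10 + B) - 1*(-69))*B) = 2*(145*P + ((22 + P)/(10 + B) + 69)*B) = 2*(145*P + (69 + (22 + P)/(10 + B))*B) = 2*(145*P + B*(69 + (22 + P)/(10 + B))) = 290*P + 2*B*(69 + (22 + P)/(10 + B)))
f = 1/18840 ≈ 5.3079e-5
(-1846 + f) + t(-58, 169) = (-1846 + 1/18840) + 2*(69*169**2 + 712*169 + 1450*(-58) + 146*169*(-58))/(10 + 169) = -34778639/18840 + 2*(69*28561 + 120328 - 84100 - 1431092)/179 = -34778639/18840 + 2*(1/179)*(1970709 + 120328 - 84100 - 1431092) = -34778639/18840 + 2*(1/179)*575845 = -34778639/18840 + 1151690/179 = 15472463219/3372360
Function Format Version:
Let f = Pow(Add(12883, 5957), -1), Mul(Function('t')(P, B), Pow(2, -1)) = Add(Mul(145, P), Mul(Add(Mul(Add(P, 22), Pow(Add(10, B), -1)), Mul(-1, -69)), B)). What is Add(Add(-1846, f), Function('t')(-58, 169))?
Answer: Rational(15472463219, 3372360) ≈ 4588.0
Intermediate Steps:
Function('t')(P, B) = Add(Mul(290, P), Mul(2, B, Add(69, Mul(Pow(Add(10, B), -1), Add(22, P))))) (Function('t')(P, B) = Mul(2, Add(Mul(145, P), Mul(Add(Mul(Add(P, 22), Pow(Add(10, B), -1)), Mul(-1, -69)), B))) = Mul(2, Add(Mul(145, P), Mul(Add(Mul(Add(22, P), Pow(Add(10, B), -1)), 69), B))) = Mul(2, Add(Mul(145, P), Mul(Add(Mul(Pow(Add(10, B), -1), Add(22, P)), 69), B))) = Mul(2, Add(Mul(145, P), Mul(Add(69, Mul(Pow(Add(10, B), -1), Add(22, P))), B))) = Mul(2, Add(Mul(145, P), Mul(B, Add(69, Mul(Pow(Add(10, B), -1), Add(22, P)))))) = Add(Mul(290, P), Mul(2, B, Add(69, Mul(Pow(Add(10, B), -1), Add(22, P))))))
f = Rational(1, 18840) (f = Pow(18840, -1) = Rational(1, 18840) ≈ 5.3079e-5)
Add(Add(-1846, f), Function('t')(-58, 169)) = Add(Add(-1846, Rational(1, 18840)), Mul(2, Pow(Add(10, 169), -1), Add(Mul(69, Pow(169, 2)), Mul(712, 169), Mul(1450, -58), Mul(146, 169, -58)))) = Add(Rational(-34778639, 18840), Mul(2, Pow(179, -1), Add(Mul(69, 28561), 120328, -84100, -1431092))) = Add(Rational(-34778639, 18840), Mul(2, Rational(1, 179), Add(1970709, 120328, -84100, -1431092))) = Add(Rational(-34778639, 18840), Mul(2, Rational(1, 179), 575845)) = Add(Rational(-34778639, 18840), Rational(1151690, 179)) = Rational(15472463219, 3372360)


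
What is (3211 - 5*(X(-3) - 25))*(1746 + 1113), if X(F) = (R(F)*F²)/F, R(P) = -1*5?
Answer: 9323199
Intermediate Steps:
R(P) = -5
X(F) = -5*F (X(F) = (-5*F²)/F = -5*F)
(3211 - 5*(X(-3) - 25))*(1746 + 1113) = (3211 - 5*(-5*(-3) - 25))*(1746 + 1113) = (3211 - 5*(15 - 25))*2859 = (3211 - 5*(-10))*2859 = (3211 + 50)*2859 = 3261*2859 = 9323199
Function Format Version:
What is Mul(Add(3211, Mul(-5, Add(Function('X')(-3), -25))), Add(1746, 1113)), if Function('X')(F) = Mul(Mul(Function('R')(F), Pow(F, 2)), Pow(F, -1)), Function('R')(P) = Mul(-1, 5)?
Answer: 9323199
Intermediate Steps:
Function('R')(P) = -5
Function('X')(F) = Mul(-5, F) (Function('X')(F) = Mul(Mul(-5, Pow(F, 2)), Pow(F, -1)) = Mul(-5, F))
Mul(Add(3211, Mul(-5, Add(Function('X')(-3), -25))), Add(1746, 1113)) = Mul(Add(3211, Mul(-5, Add(Mul(-5, -3), -25))), Add(1746, 1113)) = Mul(Add(3211, Mul(-5, Add(15, -25))), 2859) = Mul(Add(3211, Mul(-5, -10)), 2859) = Mul(Add(3211, 50), 2859) = Mul(3261, 2859) = 9323199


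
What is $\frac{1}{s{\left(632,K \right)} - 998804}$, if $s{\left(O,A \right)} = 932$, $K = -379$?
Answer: $- \frac{1}{997872} \approx -1.0021 \cdot 10^{-6}$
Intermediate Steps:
$\frac{1}{s{\left(632,K \right)} - 998804} = \frac{1}{932 - 998804} = \frac{1}{-997872} = - \frac{1}{997872}$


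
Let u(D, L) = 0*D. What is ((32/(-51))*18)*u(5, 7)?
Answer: 0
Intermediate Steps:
u(D, L) = 0
((32/(-51))*18)*u(5, 7) = ((32/(-51))*18)*0 = ((32*(-1/51))*18)*0 = -32/51*18*0 = -192/17*0 = 0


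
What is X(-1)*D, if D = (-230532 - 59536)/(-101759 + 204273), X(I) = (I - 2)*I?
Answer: -435102/51257 ≈ -8.4886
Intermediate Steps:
X(I) = I*(-2 + I) (X(I) = (-2 + I)*I = I*(-2 + I))
D = -145034/51257 (D = -290068/102514 = -290068*1/102514 = -145034/51257 ≈ -2.8295)
X(-1)*D = -(-2 - 1)*(-145034/51257) = -1*(-3)*(-145034/51257) = 3*(-145034/51257) = -435102/51257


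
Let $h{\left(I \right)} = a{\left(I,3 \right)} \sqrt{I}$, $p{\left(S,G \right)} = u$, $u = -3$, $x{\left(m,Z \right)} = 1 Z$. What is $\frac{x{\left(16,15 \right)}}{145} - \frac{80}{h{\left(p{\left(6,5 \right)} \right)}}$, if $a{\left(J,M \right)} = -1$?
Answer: $\frac{3}{29} - \frac{80 i \sqrt{3}}{3} \approx 0.10345 - 46.188 i$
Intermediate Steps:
$x{\left(m,Z \right)} = Z$
$p{\left(S,G \right)} = -3$
$h{\left(I \right)} = - \sqrt{I}$
$\frac{x{\left(16,15 \right)}}{145} - \frac{80}{h{\left(p{\left(6,5 \right)} \right)}} = \frac{15}{145} - \frac{80}{\left(-1\right) \sqrt{-3}} = 15 \cdot \frac{1}{145} - \frac{80}{\left(-1\right) i \sqrt{3}} = \frac{3}{29} - \frac{80}{\left(-1\right) i \sqrt{3}} = \frac{3}{29} - 80 \frac{i \sqrt{3}}{3} = \frac{3}{29} - \frac{80 i \sqrt{3}}{3}$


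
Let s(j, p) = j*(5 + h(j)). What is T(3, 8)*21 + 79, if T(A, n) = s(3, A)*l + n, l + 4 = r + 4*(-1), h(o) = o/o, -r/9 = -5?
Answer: 14233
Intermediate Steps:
r = 45 (r = -9*(-5) = 45)
h(o) = 1
s(j, p) = 6*j (s(j, p) = j*(5 + 1) = j*6 = 6*j)
l = 37 (l = -4 + (45 + 4*(-1)) = -4 + (45 - 4) = -4 + 41 = 37)
T(A, n) = 666 + n (T(A, n) = (6*3)*37 + n = 18*37 + n = 666 + n)
T(3, 8)*21 + 79 = (666 + 8)*21 + 79 = 674*21 + 79 = 14154 + 79 = 14233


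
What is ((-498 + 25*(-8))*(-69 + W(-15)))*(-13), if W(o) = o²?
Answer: 1415544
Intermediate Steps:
((-498 + 25*(-8))*(-69 + W(-15)))*(-13) = ((-498 + 25*(-8))*(-69 + (-15)²))*(-13) = ((-498 - 200)*(-69 + 225))*(-13) = -698*156*(-13) = -108888*(-13) = 1415544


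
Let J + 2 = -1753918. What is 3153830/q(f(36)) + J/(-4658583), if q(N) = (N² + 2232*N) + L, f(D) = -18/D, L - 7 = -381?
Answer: -19586354560760/9253498699 ≈ -2116.6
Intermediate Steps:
L = -374 (L = 7 - 381 = -374)
q(N) = -374 + N² + 2232*N (q(N) = (N² + 2232*N) - 374 = -374 + N² + 2232*N)
J = -1753920 (J = -2 - 1753918 = -1753920)
3153830/q(f(36)) + J/(-4658583) = 3153830/(-374 + (-18/36)² + 2232*(-18/36)) - 1753920/(-4658583) = 3153830/(-374 + (-18*1/36)² + 2232*(-18*1/36)) - 1753920*(-1/4658583) = 3153830/(-374 + (-½)² + 2232*(-½)) + 584640/1552861 = 3153830/(-374 + ¼ - 1116) + 584640/1552861 = 3153830/(-5959/4) + 584640/1552861 = 3153830*(-4/5959) + 584640/1552861 = -12615320/5959 + 584640/1552861 = -19586354560760/9253498699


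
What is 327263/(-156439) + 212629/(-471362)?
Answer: -187522810337/73739399918 ≈ -2.5430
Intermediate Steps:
327263/(-156439) + 212629/(-471362) = 327263*(-1/156439) + 212629*(-1/471362) = -327263/156439 - 212629/471362 = -187522810337/73739399918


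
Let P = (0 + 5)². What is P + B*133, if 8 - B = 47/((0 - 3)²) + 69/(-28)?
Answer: 25999/36 ≈ 722.19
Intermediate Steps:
P = 25 (P = 5² = 25)
B = 1321/252 (B = 8 - (47/((0 - 3)²) + 69/(-28)) = 8 - (47/((-3)²) + 69*(-1/28)) = 8 - (47/9 - 69/28) = 8 - 1*695/252 = 8 - 695/252 = 1321/252 ≈ 5.2421)
P + B*133 = 25 + (1321/252)*133 = 25 + 25099/36 = 25999/36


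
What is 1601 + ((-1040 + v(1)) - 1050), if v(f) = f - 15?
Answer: -503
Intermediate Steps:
v(f) = -15 + f
1601 + ((-1040 + v(1)) - 1050) = 1601 + ((-1040 + (-15 + 1)) - 1050) = 1601 + ((-1040 - 14) - 1050) = 1601 + (-1054 - 1050) = 1601 - 2104 = -503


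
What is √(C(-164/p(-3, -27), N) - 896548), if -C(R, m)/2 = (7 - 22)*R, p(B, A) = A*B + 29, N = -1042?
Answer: 38*I*√75130/11 ≈ 946.89*I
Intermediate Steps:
p(B, A) = 29 + A*B
C(R, m) = 30*R (C(R, m) = -2*(7 - 22)*R = -(-30)*R = 30*R)
√(C(-164/p(-3, -27), N) - 896548) = √(30*(-164/(29 - 27*(-3))) - 896548) = √(30*(-164/(29 + 81)) - 896548) = √(30*(-164/110) - 896548) = √(30*(-164*1/110) - 896548) = √(30*(-82/55) - 896548) = √(-492/11 - 896548) = √(-9862520/11) = 38*I*√75130/11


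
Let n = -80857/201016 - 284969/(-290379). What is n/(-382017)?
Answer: -33804153701/22298647478474088 ≈ -1.5160e-6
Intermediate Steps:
n = 33804153701/58370825064 (n = -80857*1/201016 - 284969*(-1/290379) = -80857/201016 + 284969/290379 = 33804153701/58370825064 ≈ 0.57913)
n/(-382017) = (33804153701/58370825064)/(-382017) = (33804153701/58370825064)*(-1/382017) = -33804153701/22298647478474088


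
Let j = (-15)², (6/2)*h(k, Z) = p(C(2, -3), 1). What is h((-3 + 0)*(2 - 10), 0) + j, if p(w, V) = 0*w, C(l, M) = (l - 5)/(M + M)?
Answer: 225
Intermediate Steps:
C(l, M) = (-5 + l)/(2*M) (C(l, M) = (-5 + l)/((2*M)) = (-5 + l)*(1/(2*M)) = (-5 + l)/(2*M))
p(w, V) = 0
h(k, Z) = 0 (h(k, Z) = (⅓)*0 = 0)
j = 225
h((-3 + 0)*(2 - 10), 0) + j = 0 + 225 = 225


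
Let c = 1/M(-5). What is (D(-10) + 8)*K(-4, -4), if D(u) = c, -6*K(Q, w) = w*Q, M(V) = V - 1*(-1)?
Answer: -62/3 ≈ -20.667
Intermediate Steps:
M(V) = 1 + V (M(V) = V + 1 = 1 + V)
K(Q, w) = -Q*w/6 (K(Q, w) = -w*Q/6 = -Q*w/6)
c = -¼ (c = 1/(1 - 5) = 1/(-4) = -¼ ≈ -0.25000)
D(u) = -¼
(D(-10) + 8)*K(-4, -4) = (-¼ + 8)*(-⅙*(-4)*(-4)) = (31/4)*(-8/3) = -62/3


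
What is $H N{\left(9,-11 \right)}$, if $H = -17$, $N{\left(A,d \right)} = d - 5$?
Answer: $272$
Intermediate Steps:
$N{\left(A,d \right)} = -5 + d$ ($N{\left(A,d \right)} = d - 5 = -5 + d$)
$H N{\left(9,-11 \right)} = - 17 \left(-5 - 11\right) = \left(-17\right) \left(-16\right) = 272$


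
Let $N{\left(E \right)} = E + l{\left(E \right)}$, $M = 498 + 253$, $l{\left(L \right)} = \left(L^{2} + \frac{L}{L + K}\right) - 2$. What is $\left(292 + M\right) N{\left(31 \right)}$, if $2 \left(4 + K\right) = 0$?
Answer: $\frac{27911723}{27} \approx 1.0338 \cdot 10^{6}$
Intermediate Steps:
$K = -4$ ($K = -4 + \frac{1}{2} \cdot 0 = -4 + 0 = -4$)
$l{\left(L \right)} = -2 + L^{2} + \frac{L}{-4 + L}$ ($l{\left(L \right)} = \left(L^{2} + \frac{L}{L - 4}\right) - 2 = \left(L^{2} + \frac{L}{-4 + L}\right) - 2 = -2 + L^{2} + \frac{L}{-4 + L}$)
$M = 751$
$N{\left(E \right)} = E + \frac{8 + E^{3} - E - 4 E^{2}}{-4 + E}$
$\left(292 + M\right) N{\left(31 \right)} = \left(292 + 751\right) \frac{8 + 31^{3} - 155 - 3 \cdot 31^{2}}{-4 + 31} = 1043 \frac{8 + 29791 - 155 - 2883}{27} = 1043 \cdot \frac{1}{27} \cdot 26761 = 1043 \cdot \frac{26761}{27} = \frac{27911723}{27}$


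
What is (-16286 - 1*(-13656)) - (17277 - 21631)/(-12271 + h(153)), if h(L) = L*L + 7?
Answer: -29306996/11145 ≈ -2629.6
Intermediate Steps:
h(L) = 7 + L² (h(L) = L² + 7 = 7 + L²)
(-16286 - 1*(-13656)) - (17277 - 21631)/(-12271 + h(153)) = (-16286 - 1*(-13656)) - (17277 - 21631)/(-12271 + (7 + 153²)) = (-16286 + 13656) - (-4354)/(-12271 + (7 + 23409)) = -2630 - (-4354)/(-12271 + 23416) = -2630 - (-4354)/11145 = -2630 - 1*(-4354/11145) = -2630 + 4354/11145 = -29306996/11145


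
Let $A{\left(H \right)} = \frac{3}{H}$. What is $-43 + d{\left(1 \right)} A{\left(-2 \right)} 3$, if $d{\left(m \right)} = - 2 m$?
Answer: $-34$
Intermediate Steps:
$-43 + d{\left(1 \right)} A{\left(-2 \right)} 3 = -43 + \left(-2\right) 1 \frac{3}{-2} \cdot 3 = -43 - 2 \cdot 3 \left(- \frac{1}{2}\right) 3 = -43 - 2 \left(\left(- \frac{3}{2}\right) 3\right) = -43 - -9 = -43 + 9 = -34$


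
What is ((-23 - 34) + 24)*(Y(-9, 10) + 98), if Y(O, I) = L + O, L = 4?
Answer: -3069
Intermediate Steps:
Y(O, I) = 4 + O
((-23 - 34) + 24)*(Y(-9, 10) + 98) = ((-23 - 34) + 24)*((4 - 9) + 98) = (-57 + 24)*(-5 + 98) = -33*93 = -3069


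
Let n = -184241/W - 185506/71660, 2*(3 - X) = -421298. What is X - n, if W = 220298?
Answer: 415690423220276/1973319335 ≈ 2.1066e+5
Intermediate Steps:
X = 210652 (X = 3 - ½*(-421298) = 3 + 210649 = 210652)
n = -6758663856/1973319335 (n = -184241/220298 - 185506/71660 = -184241*1/220298 - 185506*1/71660 = -184241/220298 - 92753/35830 = -6758663856/1973319335 ≈ -3.4250)
X - n = 210652 - 1*(-6758663856/1973319335) = 210652 + 6758663856/1973319335 = 415690423220276/1973319335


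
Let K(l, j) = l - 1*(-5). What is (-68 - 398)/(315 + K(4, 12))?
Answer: -233/162 ≈ -1.4383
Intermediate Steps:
K(l, j) = 5 + l (K(l, j) = l + 5 = 5 + l)
(-68 - 398)/(315 + K(4, 12)) = (-68 - 398)/(315 + (5 + 4)) = -466/(315 + 9) = -466/324 = -466*1/324 = -233/162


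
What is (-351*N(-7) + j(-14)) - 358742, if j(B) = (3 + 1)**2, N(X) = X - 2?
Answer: -355567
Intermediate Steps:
N(X) = -2 + X
j(B) = 16 (j(B) = 4**2 = 16)
(-351*N(-7) + j(-14)) - 358742 = (-351*(-2 - 7) + 16) - 358742 = (-351*(-9) + 16) - 358742 = (3159 + 16) - 358742 = 3175 - 358742 = -355567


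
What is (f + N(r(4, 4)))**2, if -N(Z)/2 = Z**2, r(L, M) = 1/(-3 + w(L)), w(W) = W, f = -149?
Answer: 22801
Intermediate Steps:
r(L, M) = 1/(-3 + L)
N(Z) = -2*Z**2
(f + N(r(4, 4)))**2 = (-149 - 2/(-3 + 4)**2)**2 = (-149 - 2*(1/1)**2)**2 = (-149 - 2*1**2)**2 = (-149 - 2*1)**2 = (-149 - 2)**2 = (-151)**2 = 22801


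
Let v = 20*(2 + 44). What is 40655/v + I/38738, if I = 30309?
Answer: 160277767/3563896 ≈ 44.973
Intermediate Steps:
v = 920 (v = 20*46 = 920)
40655/v + I/38738 = 40655/920 + 30309/38738 = 40655*(1/920) + 30309*(1/38738) = 8131/184 + 30309/38738 = 160277767/3563896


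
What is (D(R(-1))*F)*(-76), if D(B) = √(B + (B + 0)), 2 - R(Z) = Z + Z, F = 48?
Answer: -7296*√2 ≈ -10318.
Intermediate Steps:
R(Z) = 2 - 2*Z (R(Z) = 2 - (Z + Z) = 2 - 2*Z)
D(B) = √2*√B (D(B) = √(B + B) = √(2*B) = √2*√B)
(D(R(-1))*F)*(-76) = ((√2*√(2 - 2*(-1)))*48)*(-76) = ((√2*√(2 + 2))*48)*(-76) = ((√2*√4)*48)*(-76) = ((√2*2)*48)*(-76) = ((2*√2)*48)*(-76) = (96*√2)*(-76) = -7296*√2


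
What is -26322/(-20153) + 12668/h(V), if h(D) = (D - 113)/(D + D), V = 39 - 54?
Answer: 957789417/322448 ≈ 2970.4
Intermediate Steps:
V = -15
h(D) = (-113 + D)/(2*D) (h(D) = (-113 + D)/((2*D)) = (-113 + D)*(1/(2*D)) = (-113 + D)/(2*D))
-26322/(-20153) + 12668/h(V) = -26322/(-20153) + 12668/(((½)*(-113 - 15)/(-15))) = -26322*(-1/20153) + 12668/(((½)*(-1/15)*(-128))) = 26322/20153 + 12668/(64/15) = 26322/20153 + 12668*(15/64) = 26322/20153 + 47505/16 = 957789417/322448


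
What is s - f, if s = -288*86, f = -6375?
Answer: -18393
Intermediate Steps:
s = -24768
s - f = -24768 - 1*(-6375) = -24768 + 6375 = -18393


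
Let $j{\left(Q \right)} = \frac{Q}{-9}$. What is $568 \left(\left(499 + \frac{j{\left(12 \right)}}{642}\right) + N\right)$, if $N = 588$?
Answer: $\frac{594570472}{963} \approx 6.1742 \cdot 10^{5}$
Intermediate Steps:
$j{\left(Q \right)} = - \frac{Q}{9}$ ($j{\left(Q \right)} = Q \left(- \frac{1}{9}\right) = - \frac{Q}{9}$)
$568 \left(\left(499 + \frac{j{\left(12 \right)}}{642}\right) + N\right) = 568 \left(\left(499 + \frac{\left(- \frac{1}{9}\right) 12}{642}\right) + 588\right) = 568 \left(\left(499 - \frac{2}{963}\right) + 588\right) = 568 \left(\frac{480535}{963} + 588\right) = 568 \cdot \frac{1046779}{963} = \frac{594570472}{963}$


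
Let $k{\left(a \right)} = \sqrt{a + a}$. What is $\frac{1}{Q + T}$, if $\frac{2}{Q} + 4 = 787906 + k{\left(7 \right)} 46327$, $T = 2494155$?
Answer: $\frac{736702164656360247}{1837449387490449341569097} + \frac{46327 \sqrt{14}}{1837449387490449341569097} \approx 4.0094 \cdot 10^{-7}$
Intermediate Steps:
$k{\left(a \right)} = \sqrt{2} \sqrt{a}$ ($k{\left(a \right)} = \sqrt{2 a} = \sqrt{2} \sqrt{a}$)
$Q = \frac{2}{787902 + 46327 \sqrt{14}}$ ($Q = \frac{2}{-4 + \left(787906 + \sqrt{2} \sqrt{7} \cdot 46327\right)} = \frac{2}{-4 + \left(787906 + \sqrt{14} \cdot 46327\right)} = \frac{2}{-4 + \left(787906 + 46327 \sqrt{14}\right)} = \frac{2}{787902 + 46327 \sqrt{14}} \approx 2.0806 \cdot 10^{-6}$)
$\frac{1}{Q + T} = \frac{1}{\left(\frac{787902}{295371444299} - \frac{46327 \sqrt{14}}{295371444299}\right) + 2494155} = \frac{1}{\frac{736702164656360247}{295371444299} - \frac{46327 \sqrt{14}}{295371444299}}$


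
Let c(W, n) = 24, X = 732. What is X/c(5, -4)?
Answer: 61/2 ≈ 30.500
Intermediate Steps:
X/c(5, -4) = 732/24 = 732*(1/24) = 61/2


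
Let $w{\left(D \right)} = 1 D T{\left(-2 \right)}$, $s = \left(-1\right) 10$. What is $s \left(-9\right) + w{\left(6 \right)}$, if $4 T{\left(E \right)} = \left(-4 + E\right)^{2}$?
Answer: $144$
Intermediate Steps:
$s = -10$
$T{\left(E \right)} = \frac{\left(-4 + E\right)^{2}}{4}$
$w{\left(D \right)} = 9 D$ ($w{\left(D \right)} = 1 D \frac{\left(-4 - 2\right)^{2}}{4} = D \frac{\left(-6\right)^{2}}{4} = D \frac{1}{4} \cdot 36 = D 9 = 9 D$)
$s \left(-9\right) + w{\left(6 \right)} = \left(-10\right) \left(-9\right) + 9 \cdot 6 = 90 + 54 = 144$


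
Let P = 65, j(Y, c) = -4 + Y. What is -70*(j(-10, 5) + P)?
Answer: -3570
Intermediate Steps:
-70*(j(-10, 5) + P) = -70*((-4 - 10) + 65) = -70*(-14 + 65) = -70*51 = -3570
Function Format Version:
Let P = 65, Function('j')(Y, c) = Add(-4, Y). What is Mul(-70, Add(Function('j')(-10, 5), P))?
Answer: -3570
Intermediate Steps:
Mul(-70, Add(Function('j')(-10, 5), P)) = Mul(-70, Add(Add(-4, -10), 65)) = Mul(-70, Add(-14, 65)) = Mul(-70, 51) = -3570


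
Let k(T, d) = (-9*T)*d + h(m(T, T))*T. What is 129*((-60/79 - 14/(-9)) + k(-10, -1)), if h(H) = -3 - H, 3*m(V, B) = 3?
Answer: -1504312/237 ≈ -6347.3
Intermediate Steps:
m(V, B) = 1 (m(V, B) = (⅓)*3 = 1)
k(T, d) = -4*T - 9*T*d (k(T, d) = (-9*T)*d + (-3 - 1*1)*T = -9*T*d + (-3 - 1)*T = -9*T*d - 4*T = -4*T - 9*T*d)
129*((-60/79 - 14/(-9)) + k(-10, -1)) = 129*((-60/79 - 14/(-9)) - 1*(-10)*(4 + 9*(-1))) = 129*((-60*1/79 - 14*(-⅑)) - 1*(-10)*(4 - 9)) = 129*((-60/79 + 14/9) - 1*(-10)*(-5)) = 129*(566/711 - 50) = 129*(-34984/711) = -1504312/237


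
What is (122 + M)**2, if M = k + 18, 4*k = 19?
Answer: 335241/16 ≈ 20953.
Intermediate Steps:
k = 19/4 (k = (1/4)*19 = 19/4 ≈ 4.7500)
M = 91/4 (M = 19/4 + 18 = 91/4 ≈ 22.750)
(122 + M)**2 = (122 + 91/4)**2 = (579/4)**2 = 335241/16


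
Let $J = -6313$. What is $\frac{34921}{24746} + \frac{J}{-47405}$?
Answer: $\frac{1811651503}{1173084130} \approx 1.5443$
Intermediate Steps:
$\frac{34921}{24746} + \frac{J}{-47405} = \frac{34921}{24746} - \frac{6313}{-47405} = 34921 \cdot \frac{1}{24746} - - \frac{6313}{47405} = \frac{34921}{24746} + \frac{6313}{47405} = \frac{1811651503}{1173084130}$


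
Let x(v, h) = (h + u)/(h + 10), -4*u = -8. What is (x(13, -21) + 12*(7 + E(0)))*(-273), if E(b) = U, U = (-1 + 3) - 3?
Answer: -221403/11 ≈ -20128.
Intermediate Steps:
u = 2 (u = -¼*(-8) = 2)
U = -1 (U = 2 - 3 = -1)
x(v, h) = (2 + h)/(10 + h) (x(v, h) = (h + 2)/(h + 10) = (2 + h)/(10 + h))
E(b) = -1
(x(13, -21) + 12*(7 + E(0)))*(-273) = ((2 - 21)/(10 - 21) + 12*(7 - 1))*(-273) = (-19/(-11) + 12*6)*(-273) = (-1/11*(-19) + 72)*(-273) = (19/11 + 72)*(-273) = (811/11)*(-273) = -221403/11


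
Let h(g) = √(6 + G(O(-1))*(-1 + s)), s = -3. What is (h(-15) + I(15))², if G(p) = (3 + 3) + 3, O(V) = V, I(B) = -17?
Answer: (17 - I*√30)² ≈ 259.0 - 186.23*I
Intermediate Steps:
G(p) = 9 (G(p) = 6 + 3 = 9)
h(g) = I*√30 (h(g) = √(6 + 9*(-1 - 3)) = √(6 + 9*(-4)) = √(6 - 36) = √(-30) = I*√30)
(h(-15) + I(15))² = (I*√30 - 17)² = (-17 + I*√30)²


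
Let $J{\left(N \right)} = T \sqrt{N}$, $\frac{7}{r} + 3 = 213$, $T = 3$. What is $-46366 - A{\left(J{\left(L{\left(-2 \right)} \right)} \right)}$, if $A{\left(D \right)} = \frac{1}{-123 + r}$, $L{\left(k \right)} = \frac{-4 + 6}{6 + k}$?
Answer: $- \frac{171044144}{3689} \approx -46366.0$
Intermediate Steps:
$r = \frac{1}{30}$ ($r = \frac{7}{-3 + 213} = \frac{7}{210} = 7 \cdot \frac{1}{210} = \frac{1}{30} \approx 0.033333$)
$L{\left(k \right)} = \frac{2}{6 + k}$
$J{\left(N \right)} = 3 \sqrt{N}$
$A{\left(D \right)} = - \frac{30}{3689}$ ($A{\left(D \right)} = \frac{1}{-123 + \frac{1}{30}} = \frac{1}{- \frac{3689}{30}} = - \frac{30}{3689}$)
$-46366 - A{\left(J{\left(L{\left(-2 \right)} \right)} \right)} = -46366 - - \frac{30}{3689} = -46366 + \frac{30}{3689} = - \frac{171044144}{3689}$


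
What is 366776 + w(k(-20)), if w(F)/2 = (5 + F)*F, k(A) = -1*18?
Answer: 367244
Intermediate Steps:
k(A) = -18
w(F) = 2*F*(5 + F) (w(F) = 2*((5 + F)*F) = 2*(F*(5 + F)) = 2*F*(5 + F))
366776 + w(k(-20)) = 366776 + 2*(-18)*(5 - 18) = 366776 + 2*(-18)*(-13) = 366776 + 468 = 367244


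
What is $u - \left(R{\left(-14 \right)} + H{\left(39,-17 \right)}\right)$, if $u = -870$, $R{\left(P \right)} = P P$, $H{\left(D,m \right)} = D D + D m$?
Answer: $-1924$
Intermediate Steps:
$H{\left(D,m \right)} = D^{2} + D m$
$R{\left(P \right)} = P^{2}$
$u - \left(R{\left(-14 \right)} + H{\left(39,-17 \right)}\right) = -870 - \left(\left(-14\right)^{2} + 39 \left(39 - 17\right)\right) = -870 - \left(196 + 39 \cdot 22\right) = -870 - \left(196 + 858\right) = -870 - 1054 = -1924$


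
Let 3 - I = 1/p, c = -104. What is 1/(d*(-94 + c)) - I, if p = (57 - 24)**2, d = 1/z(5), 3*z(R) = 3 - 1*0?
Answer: -727/242 ≈ -3.0041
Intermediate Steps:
z(R) = 1 (z(R) = (3 - 1*0)/3 = (3 + 0)/3 = (1/3)*3 = 1)
d = 1 (d = 1/1 = 1)
p = 1089 (p = 33**2 = 1089)
I = 3266/1089 (I = 3 - 1/1089 = 3266/1089 ≈ 2.9991)
1/(d*(-94 + c)) - I = 1/(1*(-94 - 104)) - 1*3266/1089 = 1/(1*(-198)) - 3266/1089 = 1/(-198) - 3266/1089 = -1/198 - 3266/1089 = -727/242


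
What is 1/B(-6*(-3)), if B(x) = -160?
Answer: -1/160 ≈ -0.0062500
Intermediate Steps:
1/B(-6*(-3)) = 1/(-160) = -1/160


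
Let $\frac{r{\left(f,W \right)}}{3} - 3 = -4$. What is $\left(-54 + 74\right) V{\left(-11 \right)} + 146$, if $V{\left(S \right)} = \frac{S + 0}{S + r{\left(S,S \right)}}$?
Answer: $\frac{1132}{7} \approx 161.71$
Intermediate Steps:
$r{\left(f,W \right)} = -3$ ($r{\left(f,W \right)} = 9 + 3 \left(-4\right) = 9 - 12 = -3$)
$V{\left(S \right)} = \frac{S}{-3 + S}$ ($V{\left(S \right)} = \frac{S + 0}{S - 3} = \frac{S}{-3 + S}$)
$\left(-54 + 74\right) V{\left(-11 \right)} + 146 = \left(-54 + 74\right) \left(- \frac{11}{-3 - 11}\right) + 146 = 20 \left(- \frac{11}{-14}\right) + 146 = 20 \left(\left(-11\right) \left(- \frac{1}{14}\right)\right) + 146 = 20 \cdot \frac{11}{14} + 146 = \frac{110}{7} + 146 = \frac{1132}{7}$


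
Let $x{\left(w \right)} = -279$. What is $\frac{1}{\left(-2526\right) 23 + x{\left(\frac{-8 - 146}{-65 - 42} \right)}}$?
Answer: $- \frac{1}{58377} \approx -1.713 \cdot 10^{-5}$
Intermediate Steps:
$\frac{1}{\left(-2526\right) 23 + x{\left(\frac{-8 - 146}{-65 - 42} \right)}} = \frac{1}{\left(-2526\right) 23 - 279} = \frac{1}{-58098 - 279} = \frac{1}{-58377} = - \frac{1}{58377}$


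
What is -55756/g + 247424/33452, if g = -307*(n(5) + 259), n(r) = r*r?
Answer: 1464847089/182288311 ≈ 8.0359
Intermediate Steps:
n(r) = r²
g = -87188 (g = -307*(5² + 259) = -307*(25 + 259) = -307*284 = -87188)
-55756/g + 247424/33452 = -55756/(-87188) + 247424/33452 = -55756*(-1/87188) + 247424*(1/33452) = 13939/21797 + 61856/8363 = 1464847089/182288311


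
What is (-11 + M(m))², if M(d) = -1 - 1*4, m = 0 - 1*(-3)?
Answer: 256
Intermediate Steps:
m = 3 (m = 0 + 3 = 3)
M(d) = -5 (M(d) = -1 - 4 = -5)
(-11 + M(m))² = (-11 - 5)² = (-16)² = 256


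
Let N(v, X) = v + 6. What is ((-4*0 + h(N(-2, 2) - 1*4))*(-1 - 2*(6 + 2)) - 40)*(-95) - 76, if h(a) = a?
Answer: 3724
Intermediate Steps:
N(v, X) = 6 + v
((-4*0 + h(N(-2, 2) - 1*4))*(-1 - 2*(6 + 2)) - 40)*(-95) - 76 = ((-4*0 + ((6 - 2) - 1*4))*(-1 - 2*(6 + 2)) - 40)*(-95) - 76 = ((0 + (4 - 4))*(-1 - 2*8) - 40)*(-95) - 76 = ((0 + 0)*(-1 - 16) - 40)*(-95) - 76 = (0*(-17) - 40)*(-95) - 76 = (0 - 40)*(-95) - 76 = -40*(-95) - 76 = 3800 - 76 = 3724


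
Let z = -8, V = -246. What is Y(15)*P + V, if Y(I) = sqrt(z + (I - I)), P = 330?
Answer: -246 + 660*I*sqrt(2) ≈ -246.0 + 933.38*I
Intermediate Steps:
Y(I) = 2*I*sqrt(2) (Y(I) = sqrt(-8 + (I - I)) = sqrt(-8 + 0) = sqrt(-8) = 2*I*sqrt(2))
Y(15)*P + V = (2*I*sqrt(2))*330 - 246 = 660*I*sqrt(2) - 246 = -246 + 660*I*sqrt(2)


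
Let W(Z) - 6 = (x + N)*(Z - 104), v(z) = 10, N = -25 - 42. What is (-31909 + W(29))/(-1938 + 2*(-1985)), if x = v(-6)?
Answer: 6907/1477 ≈ 4.6764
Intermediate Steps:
N = -67
x = 10
W(Z) = 5934 - 57*Z (W(Z) = 6 + (10 - 67)*(Z - 104) = 6 - 57*(-104 + Z) = 6 + (5928 - 57*Z) = 5934 - 57*Z)
(-31909 + W(29))/(-1938 + 2*(-1985)) = (-31909 + (5934 - 57*29))/(-1938 + 2*(-1985)) = (-31909 + (5934 - 1653))/(-1938 - 3970) = (-31909 + 4281)/(-5908) = -27628*(-1/5908) = 6907/1477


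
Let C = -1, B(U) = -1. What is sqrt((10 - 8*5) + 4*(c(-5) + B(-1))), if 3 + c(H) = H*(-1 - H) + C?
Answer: I*sqrt(130) ≈ 11.402*I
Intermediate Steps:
c(H) = -4 + H*(-1 - H) (c(H) = -3 + (H*(-1 - H) - 1) = -3 + (-1 + H*(-1 - H)) = -4 + H*(-1 - H))
sqrt((10 - 8*5) + 4*(c(-5) + B(-1))) = sqrt((10 - 8*5) + 4*((-4 - 1*(-5) - 1*(-5)**2) - 1)) = sqrt((10 - 40) + 4*((-4 + 5 - 1*25) - 1)) = sqrt(-30 + 4*((-4 + 5 - 25) - 1)) = sqrt(-30 + 4*(-24 - 1)) = sqrt(-30 + 4*(-25)) = sqrt(-30 - 100) = sqrt(-130) = I*sqrt(130)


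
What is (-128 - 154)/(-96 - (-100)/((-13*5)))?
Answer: 1833/634 ≈ 2.8912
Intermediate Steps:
(-128 - 154)/(-96 - (-100)/((-13*5))) = -282/(-96 - (-100)/(-65)) = -282/(-96 - (-100)*(-1)/65) = -282/(-96 - 1*20/13) = -282/(-96 - 20/13) = -282/(-1268/13) = -282*(-13/1268) = 1833/634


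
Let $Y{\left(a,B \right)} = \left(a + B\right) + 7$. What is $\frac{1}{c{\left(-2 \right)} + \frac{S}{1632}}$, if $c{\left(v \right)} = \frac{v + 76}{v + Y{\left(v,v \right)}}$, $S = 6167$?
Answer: $\frac{1632}{126935} \approx 0.012857$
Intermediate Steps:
$Y{\left(a,B \right)} = 7 + B + a$ ($Y{\left(a,B \right)} = \left(B + a\right) + 7 = 7 + B + a$)
$c{\left(v \right)} = \frac{76 + v}{7 + 3 v}$ ($c{\left(v \right)} = \frac{v + 76}{v + \left(7 + v + v\right)} = \frac{76 + v}{v + \left(7 + 2 v\right)} = \frac{76 + v}{7 + 3 v}$)
$\frac{1}{c{\left(-2 \right)} + \frac{S}{1632}} = \frac{1}{\frac{76 - 2}{7 + 3 \left(-2\right)} + \frac{6167}{1632}} = \frac{1}{\frac{1}{7 - 6} \cdot 74 + 6167 \cdot \frac{1}{1632}} = \frac{1}{1^{-1} \cdot 74 + \frac{6167}{1632}} = \frac{1}{1 \cdot 74 + \frac{6167}{1632}} = \frac{1}{74 + \frac{6167}{1632}} = \frac{1}{\frac{126935}{1632}} = \frac{1632}{126935}$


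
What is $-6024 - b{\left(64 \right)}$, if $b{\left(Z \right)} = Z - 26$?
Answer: $-6062$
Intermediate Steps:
$b{\left(Z \right)} = -26 + Z$
$-6024 - b{\left(64 \right)} = -6024 - \left(-26 + 64\right) = -6024 - 38 = -6062$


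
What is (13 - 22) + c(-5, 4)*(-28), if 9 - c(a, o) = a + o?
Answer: -289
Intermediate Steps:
c(a, o) = 9 - a - o (c(a, o) = 9 - (a + o) = 9 + (-a - o) = 9 - a - o)
(13 - 22) + c(-5, 4)*(-28) = (13 - 22) + (9 - 1*(-5) - 1*4)*(-28) = -9 + (9 + 5 - 4)*(-28) = -9 + 10*(-28) = -9 - 280 = -289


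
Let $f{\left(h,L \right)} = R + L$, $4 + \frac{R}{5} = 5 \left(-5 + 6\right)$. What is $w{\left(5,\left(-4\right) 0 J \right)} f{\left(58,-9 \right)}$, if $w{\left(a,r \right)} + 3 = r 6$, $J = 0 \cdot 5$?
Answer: $12$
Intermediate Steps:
$J = 0$
$R = 5$ ($R = -20 + 5 \cdot 5 \left(-5 + 6\right) = -20 + 5 \cdot 5 \cdot 1 = -20 + 5 \cdot 5 = -20 + 25 = 5$)
$w{\left(a,r \right)} = -3 + 6 r$ ($w{\left(a,r \right)} = -3 + r 6 = -3 + 6 r$)
$f{\left(h,L \right)} = 5 + L$
$w{\left(5,\left(-4\right) 0 J \right)} f{\left(58,-9 \right)} = \left(-3 + 6 \left(-4\right) 0 \cdot 0\right) \left(5 - 9\right) = \left(-3 + 6 \cdot 0 \cdot 0\right) \left(-4\right) = \left(-3 + 6 \cdot 0\right) \left(-4\right) = \left(-3 + 0\right) \left(-4\right) = \left(-3\right) \left(-4\right) = 12$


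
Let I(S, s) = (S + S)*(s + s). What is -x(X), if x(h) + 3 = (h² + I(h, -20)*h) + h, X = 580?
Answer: 26575023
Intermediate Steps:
I(S, s) = 4*S*s (I(S, s) = (2*S)*(2*s) = 4*S*s)
x(h) = -3 + h - 79*h² (x(h) = -3 + ((h² + (4*h*(-20))*h) + h) = -3 + ((h² + (-80*h)*h) + h) = -3 + ((h² - 80*h²) + h) = -3 + (-79*h² + h) = -3 + (h - 79*h²) = -3 + h - 79*h²)
-x(X) = -(-3 + 580 - 79*580²) = -(-3 + 580 - 79*336400) = -(-3 + 580 - 26575600) = -1*(-26575023) = 26575023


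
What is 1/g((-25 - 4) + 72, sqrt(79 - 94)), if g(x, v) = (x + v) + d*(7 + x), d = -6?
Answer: -257/66064 - I*sqrt(15)/66064 ≈ -0.0038902 - 5.8625e-5*I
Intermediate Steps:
g(x, v) = -42 + v - 5*x (g(x, v) = (x + v) - 6*(7 + x) = (v + x) + (-42 - 6*x) = -42 + v - 5*x)
1/g((-25 - 4) + 72, sqrt(79 - 94)) = 1/(-42 + sqrt(79 - 94) - 5*((-25 - 4) + 72)) = 1/(-42 + sqrt(-15) - 5*(-29 + 72)) = 1/(-42 + I*sqrt(15) - 5*43) = 1/(-42 + I*sqrt(15) - 215) = 1/(-257 + I*sqrt(15))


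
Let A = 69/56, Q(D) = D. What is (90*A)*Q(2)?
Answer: 3105/14 ≈ 221.79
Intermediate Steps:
A = 69/56 (A = 69*(1/56) = 69/56 ≈ 1.2321)
(90*A)*Q(2) = (90*(69/56))*2 = (3105/28)*2 = 3105/14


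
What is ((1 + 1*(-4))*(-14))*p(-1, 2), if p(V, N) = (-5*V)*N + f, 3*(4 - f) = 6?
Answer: 504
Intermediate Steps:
f = 2 (f = 4 - ⅓*6 = 4 - 2 = 2)
p(V, N) = 2 - 5*N*V (p(V, N) = (-5*V)*N + 2 = -5*N*V + 2 = 2 - 5*N*V)
((1 + 1*(-4))*(-14))*p(-1, 2) = ((1 + 1*(-4))*(-14))*(2 - 5*2*(-1)) = ((1 - 4)*(-14))*(2 + 10) = -3*(-14)*12 = 42*12 = 504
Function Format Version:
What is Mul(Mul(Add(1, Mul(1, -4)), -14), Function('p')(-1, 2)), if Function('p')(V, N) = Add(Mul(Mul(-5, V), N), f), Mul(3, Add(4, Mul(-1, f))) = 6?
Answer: 504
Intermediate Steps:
f = 2 (f = Add(4, Mul(Rational(-1, 3), 6)) = Add(4, -2) = 2)
Function('p')(V, N) = Add(2, Mul(-5, N, V)) (Function('p')(V, N) = Add(Mul(Mul(-5, V), N), 2) = Add(Mul(-5, N, V), 2) = Add(2, Mul(-5, N, V)))
Mul(Mul(Add(1, Mul(1, -4)), -14), Function('p')(-1, 2)) = Mul(Mul(Add(1, Mul(1, -4)), -14), Add(2, Mul(-5, 2, -1))) = Mul(Mul(Add(1, -4), -14), Add(2, 10)) = Mul(Mul(-3, -14), 12) = Mul(42, 12) = 504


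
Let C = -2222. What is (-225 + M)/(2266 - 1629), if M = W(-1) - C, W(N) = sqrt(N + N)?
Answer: 1997/637 + I*sqrt(2)/637 ≈ 3.135 + 0.0022201*I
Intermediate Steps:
W(N) = sqrt(2)*sqrt(N) (W(N) = sqrt(2*N) = sqrt(2)*sqrt(N))
M = 2222 + I*sqrt(2) (M = sqrt(2)*sqrt(-1) - 1*(-2222) = sqrt(2)*I + 2222 = I*sqrt(2) + 2222 = 2222 + I*sqrt(2) ≈ 2222.0 + 1.4142*I)
(-225 + M)/(2266 - 1629) = (-225 + (2222 + I*sqrt(2)))/(2266 - 1629) = (1997 + I*sqrt(2))/637 = (1997 + I*sqrt(2))*(1/637) = 1997/637 + I*sqrt(2)/637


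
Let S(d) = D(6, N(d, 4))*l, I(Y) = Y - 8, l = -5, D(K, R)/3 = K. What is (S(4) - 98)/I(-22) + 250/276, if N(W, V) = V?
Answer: 4949/690 ≈ 7.1725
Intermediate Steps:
D(K, R) = 3*K
I(Y) = -8 + Y
S(d) = -90 (S(d) = (3*6)*(-5) = 18*(-5) = -90)
(S(4) - 98)/I(-22) + 250/276 = (-90 - 98)/(-8 - 22) + 250/276 = -188/(-30) + 250*(1/276) = -188*(-1/30) + 125/138 = 94/15 + 125/138 = 4949/690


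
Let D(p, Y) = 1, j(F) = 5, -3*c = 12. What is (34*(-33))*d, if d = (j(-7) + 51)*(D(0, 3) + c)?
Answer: 188496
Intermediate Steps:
c = -4 (c = -1/3*12 = -4)
d = -168 (d = (5 + 51)*(1 - 4) = 56*(-3) = -168)
(34*(-33))*d = (34*(-33))*(-168) = -1122*(-168) = 188496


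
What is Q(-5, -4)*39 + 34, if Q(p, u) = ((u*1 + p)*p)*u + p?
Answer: -7181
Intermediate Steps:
Q(p, u) = p + p*u*(p + u) (Q(p, u) = ((u + p)*p)*u + p = ((p + u)*p)*u + p = (p*(p + u))*u + p = p*u*(p + u) + p = p + p*u*(p + u))
Q(-5, -4)*39 + 34 = -5*(1 + (-4)² - 5*(-4))*39 + 34 = -5*(1 + 16 + 20)*39 + 34 = -5*37*39 + 34 = -185*39 + 34 = -7215 + 34 = -7181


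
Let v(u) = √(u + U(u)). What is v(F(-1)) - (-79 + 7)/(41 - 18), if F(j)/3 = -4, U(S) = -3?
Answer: 72/23 + I*√15 ≈ 3.1304 + 3.873*I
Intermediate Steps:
F(j) = -12 (F(j) = 3*(-4) = -12)
v(u) = √(-3 + u) (v(u) = √(u - 3) = √(-3 + u))
v(F(-1)) - (-79 + 7)/(41 - 18) = √(-3 - 12) - (-79 + 7)/(41 - 18) = √(-15) - (-72)/23 = I*√15 - (-72)/23 = I*√15 - 1*(-72/23) = I*√15 + 72/23 = 72/23 + I*√15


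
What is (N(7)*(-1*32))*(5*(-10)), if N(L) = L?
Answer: 11200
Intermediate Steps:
(N(7)*(-1*32))*(5*(-10)) = (7*(-1*32))*(5*(-10)) = (7*(-32))*(-50) = -224*(-50) = 11200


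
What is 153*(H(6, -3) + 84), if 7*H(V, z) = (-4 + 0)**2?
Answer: 92412/7 ≈ 13202.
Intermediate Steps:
H(V, z) = 16/7 (H(V, z) = (-4 + 0)**2/7 = (1/7)*(-4)**2 = (1/7)*16 = 16/7)
153*(H(6, -3) + 84) = 153*(16/7 + 84) = 153*(604/7) = 92412/7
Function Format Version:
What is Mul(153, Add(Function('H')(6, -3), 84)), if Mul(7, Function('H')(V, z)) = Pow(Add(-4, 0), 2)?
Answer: Rational(92412, 7) ≈ 13202.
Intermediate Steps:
Function('H')(V, z) = Rational(16, 7) (Function('H')(V, z) = Mul(Rational(1, 7), Pow(Add(-4, 0), 2)) = Mul(Rational(1, 7), Pow(-4, 2)) = Mul(Rational(1, 7), 16) = Rational(16, 7))
Mul(153, Add(Function('H')(6, -3), 84)) = Mul(153, Add(Rational(16, 7), 84)) = Mul(153, Rational(604, 7)) = Rational(92412, 7)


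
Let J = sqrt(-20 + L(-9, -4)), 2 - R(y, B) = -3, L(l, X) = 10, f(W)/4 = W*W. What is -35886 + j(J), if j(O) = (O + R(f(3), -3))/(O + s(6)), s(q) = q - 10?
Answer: -466523/13 - 9*I*sqrt(10)/26 ≈ -35886.0 - 1.0946*I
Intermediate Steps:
f(W) = 4*W**2 (f(W) = 4*(W*W) = 4*W**2)
s(q) = -10 + q
R(y, B) = 5 (R(y, B) = 2 - 1*(-3) = 2 + 3 = 5)
J = I*sqrt(10) (J = sqrt(-20 + 10) = sqrt(-10) = I*sqrt(10) ≈ 3.1623*I)
j(O) = (5 + O)/(-4 + O) (j(O) = (O + 5)/(O + (-10 + 6)) = (5 + O)/(O - 4) = (5 + O)/(-4 + O))
-35886 + j(J) = -35886 + (5 + I*sqrt(10))/(-4 + I*sqrt(10))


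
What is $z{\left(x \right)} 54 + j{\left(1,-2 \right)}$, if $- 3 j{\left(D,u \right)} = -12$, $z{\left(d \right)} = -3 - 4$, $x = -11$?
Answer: $-374$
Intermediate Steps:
$z{\left(d \right)} = -7$ ($z{\left(d \right)} = -3 - 4 = -7$)
$j{\left(D,u \right)} = 4$ ($j{\left(D,u \right)} = \left(- \frac{1}{3}\right) \left(-12\right) = 4$)
$z{\left(x \right)} 54 + j{\left(1,-2 \right)} = \left(-7\right) 54 + 4 = -378 + 4 = -374$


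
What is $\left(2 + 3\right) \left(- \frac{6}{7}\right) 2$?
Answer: $- \frac{60}{7} \approx -8.5714$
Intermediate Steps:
$\left(2 + 3\right) \left(- \frac{6}{7}\right) 2 = 5 \left(\left(-6\right) \frac{1}{7}\right) 2 = 5 \left(- \frac{6}{7}\right) 2 = \left(- \frac{30}{7}\right) 2 = - \frac{60}{7}$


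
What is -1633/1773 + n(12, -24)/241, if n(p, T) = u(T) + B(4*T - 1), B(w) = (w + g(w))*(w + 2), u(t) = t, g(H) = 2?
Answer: 15565220/427293 ≈ 36.427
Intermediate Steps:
B(w) = (2 + w)² (B(w) = (w + 2)*(w + 2) = (2 + w)*(2 + w) = (2 + w)²)
n(p, T) = (-1 + 4*T)² + 17*T (n(p, T) = T + (4 + (4*T - 1)² + 4*(4*T - 1)) = T + (4 + (-1 + 4*T)² + 4*(-1 + 4*T)) = T + (4 + (-1 + 4*T)² + (-4 + 16*T)) = T + ((-1 + 4*T)² + 16*T) = (-1 + 4*T)² + 17*T)
-1633/1773 + n(12, -24)/241 = -1633/1773 + ((-1 + 4*(-24))² + 17*(-24))/241 = -1633*1/1773 + ((-1 - 96)² - 408)*(1/241) = -1633/1773 + ((-97)² - 408)*(1/241) = -1633/1773 + (9409 - 408)*(1/241) = -1633/1773 + 9001*(1/241) = -1633/1773 + 9001/241 = 15565220/427293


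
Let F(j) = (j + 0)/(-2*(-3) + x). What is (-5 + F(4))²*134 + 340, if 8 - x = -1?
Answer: 751994/225 ≈ 3342.2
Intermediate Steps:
x = 9 (x = 8 - 1*(-1) = 8 + 1 = 9)
F(j) = j/15 (F(j) = (j + 0)/(-2*(-3) + 9) = j/(6 + 9) = j/15)
(-5 + F(4))²*134 + 340 = (-5 + (1/15)*4)²*134 + 340 = (-5 + 4/15)²*134 + 340 = (-71/15)²*134 + 340 = (5041/225)*134 + 340 = 675494/225 + 340 = 751994/225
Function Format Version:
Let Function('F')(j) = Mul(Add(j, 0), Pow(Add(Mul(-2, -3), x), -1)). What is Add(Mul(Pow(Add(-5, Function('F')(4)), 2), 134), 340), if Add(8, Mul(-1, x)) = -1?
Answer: Rational(751994, 225) ≈ 3342.2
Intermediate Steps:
x = 9 (x = Add(8, Mul(-1, -1)) = Add(8, 1) = 9)
Function('F')(j) = Mul(Rational(1, 15), j) (Function('F')(j) = Mul(Add(j, 0), Pow(Add(Mul(-2, -3), 9), -1)) = Mul(j, Pow(Add(6, 9), -1)) = Mul(j, Pow(15, -1)) = Mul(j, Rational(1, 15)) = Mul(Rational(1, 15), j))
Add(Mul(Pow(Add(-5, Function('F')(4)), 2), 134), 340) = Add(Mul(Pow(Add(-5, Mul(Rational(1, 15), 4)), 2), 134), 340) = Add(Mul(Pow(Add(-5, Rational(4, 15)), 2), 134), 340) = Add(Mul(Pow(Rational(-71, 15), 2), 134), 340) = Add(Mul(Rational(5041, 225), 134), 340) = Add(Rational(675494, 225), 340) = Rational(751994, 225)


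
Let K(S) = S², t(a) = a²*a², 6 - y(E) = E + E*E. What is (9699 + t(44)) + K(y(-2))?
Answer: 3757811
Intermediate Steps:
y(E) = 6 - E - E² (y(E) = 6 - (E + E*E) = 6 - (E + E²) = 6 + (-E - E²) = 6 - E - E²)
t(a) = a⁴
(9699 + t(44)) + K(y(-2)) = (9699 + 44⁴) + (6 - 1*(-2) - 1*(-2)²)² = (9699 + 3748096) + (6 + 2 - 1*4)² = 3757795 + (6 + 2 - 4)² = 3757795 + 4² = 3757795 + 16 = 3757811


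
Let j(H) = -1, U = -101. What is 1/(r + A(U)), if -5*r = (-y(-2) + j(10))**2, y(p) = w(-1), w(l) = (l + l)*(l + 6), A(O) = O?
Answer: -5/586 ≈ -0.0085324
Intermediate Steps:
w(l) = 2*l*(6 + l) (w(l) = (2*l)*(6 + l) = 2*l*(6 + l))
y(p) = -10 (y(p) = 2*(-1)*(6 - 1) = 2*(-1)*5 = -10)
r = -81/5 (r = -(-1*(-10) - 1)**2/5 = -(10 - 1)**2/5 = -1/5*9**2 = -1/5*81 = -81/5 ≈ -16.200)
1/(r + A(U)) = 1/(-81/5 - 101) = 1/(-586/5) = -5/586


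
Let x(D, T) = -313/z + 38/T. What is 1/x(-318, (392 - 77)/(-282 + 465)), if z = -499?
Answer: 52395/1189547 ≈ 0.044046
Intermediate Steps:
x(D, T) = 313/499 + 38/T (x(D, T) = -313/(-499) + 38/T = -313*(-1/499) + 38/T = 313/499 + 38/T)
1/x(-318, (392 - 77)/(-282 + 465)) = 1/(313/499 + 38/(((392 - 77)/(-282 + 465)))) = 1/(313/499 + 38/((315/183))) = 1/(313/499 + 38/((315*(1/183)))) = 1/(313/499 + 38/(105/61)) = 1/(313/499 + 38*(61/105)) = 1/(313/499 + 2318/105) = 1/(1189547/52395) = 52395/1189547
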